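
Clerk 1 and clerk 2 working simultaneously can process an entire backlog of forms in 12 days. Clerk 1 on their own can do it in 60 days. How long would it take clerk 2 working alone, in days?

Combined rate is 1/12 per day.
Known contribution: 1/60 per day.
So clerk 2's rate is 1/12 − 1/60 = 1/15, meaning 15 days alone.

15 days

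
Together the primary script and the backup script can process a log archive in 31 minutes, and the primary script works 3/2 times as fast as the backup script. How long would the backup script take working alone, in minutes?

155/2 minutes

Let the backup script's rate be r; then the primary script's rate is (3/2)r, so together (3/2 + 1)r = (5/2)r = 1/31.
Thus r = 2/155 per minute.
The backup script alone: 155/2 minutes; the primary script alone: 155/3 minutes.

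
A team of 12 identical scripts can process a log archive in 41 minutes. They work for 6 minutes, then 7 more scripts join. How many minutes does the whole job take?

534/19 minutes

One script does 1/492 of the job per minute.
After 6 minutes with 12 scripts, 6/41 is done (35/41 left).
With 19 scripts the rate is 19/492, so the rest takes 35/41 ÷ 19/492 = 420/19 minutes.
Total = 6 + 420/19 = 534/19 minutes.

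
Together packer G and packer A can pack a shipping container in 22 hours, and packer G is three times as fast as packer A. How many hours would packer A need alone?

88 hours

Let packer A's rate be r; then packer G's rate is 3r, so together (3 + 1)r = 4r = 1/22.
Thus r = 1/88 per hour.
Packer A alone: 88 hours; packer G alone: 88/3 hours.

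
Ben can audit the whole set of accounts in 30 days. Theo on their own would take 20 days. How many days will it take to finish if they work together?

12 days

With two workers the combined time is the product over the sum: 30·20/(30+20) = 600/50 = 12 days.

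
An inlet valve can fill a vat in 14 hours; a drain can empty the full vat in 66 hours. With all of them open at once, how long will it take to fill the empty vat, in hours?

Net rate = 1/14 − 1/66 = (33 − 7)/462 = 26/462 = 13/231 per hour.
Filling time = 1 ÷ (13/231) = 231/13 hours.

231/13 hours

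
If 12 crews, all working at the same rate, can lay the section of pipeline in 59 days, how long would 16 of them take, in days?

Total work is 12·59 = 708 crew-days.
With 16 crews: 708/16 = 177/4 days.

177/4 days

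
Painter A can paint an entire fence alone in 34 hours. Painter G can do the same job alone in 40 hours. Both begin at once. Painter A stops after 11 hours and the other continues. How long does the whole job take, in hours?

460/17 hours

In the first 11 hours the combined rate is 37/680, so 407/680 of the job is done, leaving 273/680.
After painter A leaves the rate is 1/40 per hour; the remaining 273/680 takes 273/17 hours.
Total = 11 + 273/17 = 460/17 hours.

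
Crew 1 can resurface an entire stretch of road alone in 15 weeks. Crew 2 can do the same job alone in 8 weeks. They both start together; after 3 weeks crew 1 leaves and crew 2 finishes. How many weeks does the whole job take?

32/5 weeks

In the first 3 weeks the combined rate is 23/120, so 23/40 of the job is done, leaving 17/40.
After crew 1 leaves the rate is 1/8 per week; the remaining 17/40 takes 17/5 weeks.
Total = 3 + 17/5 = 32/5 weeks.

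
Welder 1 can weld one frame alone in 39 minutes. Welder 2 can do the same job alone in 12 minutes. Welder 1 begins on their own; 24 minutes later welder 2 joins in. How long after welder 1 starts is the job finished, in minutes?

468/17 minutes

In the first 24 minutes welder 1 alone does 24/39 = 8/13 of the job, leaving 5/13.
Once everyone is working, combined rate: 1/39 + 1/12 = (4 + 13)/156 = 17/156 per minute.
Remaining 5/13 at 17/156 per minute takes 60/17 minutes.
Total from the start = 24 + 60/17 = 468/17 minutes.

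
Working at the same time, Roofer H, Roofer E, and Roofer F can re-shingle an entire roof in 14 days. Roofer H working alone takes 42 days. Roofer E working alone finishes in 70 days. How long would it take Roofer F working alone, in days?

Combined rate is 1/14 per day.
Known contribution: 1/42 + 1/70 = (5 + 3)/210 = 8/210 = 4/105 per day.
So Roofer F's rate is 1/14 − 4/105 = 1/30, meaning 30 days alone.

30 days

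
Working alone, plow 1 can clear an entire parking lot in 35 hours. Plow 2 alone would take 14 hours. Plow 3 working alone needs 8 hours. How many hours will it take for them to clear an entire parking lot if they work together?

40/9 hours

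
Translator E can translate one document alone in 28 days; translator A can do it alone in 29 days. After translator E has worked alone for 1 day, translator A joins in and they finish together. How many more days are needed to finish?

In 1 day translator E does 1/28 of the job, leaving 27/28.
Translator E and translator A together work at 57/812 per day, so finishing takes 27/28 ÷ 57/812 = 261/19 days.

261/19 days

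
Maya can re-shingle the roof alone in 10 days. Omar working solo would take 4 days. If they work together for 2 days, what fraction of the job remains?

Combined rate: 1/10 + 1/4 = (2 + 5)/20 = 7/20 per day.
In 2 days they complete 2·7/20 = 7/10 of the job.
So 3/10 remains.

3/10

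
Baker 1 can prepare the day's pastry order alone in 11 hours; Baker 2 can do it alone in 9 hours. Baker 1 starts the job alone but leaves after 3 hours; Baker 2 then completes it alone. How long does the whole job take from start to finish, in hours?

In 3 hours Baker 1 does 3/11 of the job, leaving 8/11.
Baker 2 works at 1/9 per hour, so finishing takes 8/11 ÷ 1/9 = 72/11 hours.
Total time = 3 + 72/11 = 105/11 hours.

105/11 hours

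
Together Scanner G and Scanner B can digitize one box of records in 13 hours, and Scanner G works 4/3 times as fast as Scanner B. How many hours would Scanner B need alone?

91/3 hours

Let Scanner B's rate be r; then Scanner G's rate is (4/3)r, so together (4/3 + 1)r = (7/3)r = 1/13.
Thus r = 3/91 per hour.
Scanner B alone: 91/3 hours; Scanner G alone: 91/4 hours.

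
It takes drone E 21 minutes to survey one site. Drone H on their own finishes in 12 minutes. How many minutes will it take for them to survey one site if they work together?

Combined rate: 1/21 + 1/12 = (4 + 7)/84 = 11/84 per minute.
Time = 1 ÷ (11/84) = 84/11 minutes.

84/11 minutes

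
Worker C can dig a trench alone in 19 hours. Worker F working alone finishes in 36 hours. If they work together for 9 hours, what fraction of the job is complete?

Combined rate: 1/19 + 1/36 = (36 + 19)/684 = 55/684 per hour.
In 9 hours they complete 9·55/684 = 55/76 of the job.

55/76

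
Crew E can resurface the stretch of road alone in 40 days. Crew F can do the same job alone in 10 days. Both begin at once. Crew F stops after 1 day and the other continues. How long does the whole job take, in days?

In the first 1 day the combined rate is 1/8, so 1/8 of the job is done, leaving 7/8.
After crew F leaves the rate is 1/40 per day; the remaining 7/8 takes 35 days.
Total = 1 + 35 = 36 days.

36 days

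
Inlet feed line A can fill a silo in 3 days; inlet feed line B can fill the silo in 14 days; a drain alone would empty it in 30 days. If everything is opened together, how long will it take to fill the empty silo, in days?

Net rate = 1/3 + 1/14 − 1/30 = (70 + 15 − 7)/210 = 78/210 = 13/35 per day.
Filling time = 1 ÷ (13/35) = 35/13 days.

35/13 days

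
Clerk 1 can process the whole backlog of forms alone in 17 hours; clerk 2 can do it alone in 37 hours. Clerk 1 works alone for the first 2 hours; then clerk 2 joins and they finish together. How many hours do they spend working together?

185/18 hours

In 2 hours clerk 1 does 2/17 of the job, leaving 15/17.
Clerk 1 and clerk 2 together work at 54/629 per hour, so finishing takes 15/17 ÷ 54/629 = 185/18 hours.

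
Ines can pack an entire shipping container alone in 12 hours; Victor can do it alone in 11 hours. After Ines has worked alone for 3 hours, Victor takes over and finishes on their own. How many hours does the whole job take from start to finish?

45/4 hours

In 3 hours Ines does 3/12 = 1/4 of the job, leaving 3/4.
Victor works at 1/11 per hour, so finishing takes 3/4 ÷ 1/11 = 33/4 hours.
Total time = 3 + 33/4 = 45/4 hours.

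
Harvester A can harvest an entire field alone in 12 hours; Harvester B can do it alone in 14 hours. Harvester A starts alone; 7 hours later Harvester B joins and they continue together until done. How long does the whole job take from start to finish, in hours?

126/13 hours

In 7 hours Harvester A does 7/12 of the job, leaving 5/12.
Harvester A and Harvester B together work at 13/84 per hour, so finishing takes 5/12 ÷ 13/84 = 35/13 hours.
Total time = 7 + 35/13 = 126/13 hours.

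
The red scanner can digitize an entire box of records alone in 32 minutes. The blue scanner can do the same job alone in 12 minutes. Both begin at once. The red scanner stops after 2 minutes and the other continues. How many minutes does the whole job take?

In the first 2 minutes the combined rate is 11/96, so 11/48 of the job is done, leaving 37/48.
After the red scanner leaves the rate is 1/12 per minute; the remaining 37/48 takes 37/4 minutes.
Total = 2 + 37/4 = 45/4 minutes.

45/4 minutes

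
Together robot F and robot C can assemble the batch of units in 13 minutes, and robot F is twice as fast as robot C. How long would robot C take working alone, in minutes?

39 minutes

Let robot C's rate be r; then robot F's rate is 2r, so together (2 + 1)r = 3r = 1/13.
Thus r = 1/39 per minute.
Robot C alone: 39 minutes; robot F alone: 39/2 minutes.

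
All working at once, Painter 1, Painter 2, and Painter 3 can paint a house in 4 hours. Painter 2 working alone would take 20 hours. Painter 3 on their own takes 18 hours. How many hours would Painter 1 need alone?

90/13 hours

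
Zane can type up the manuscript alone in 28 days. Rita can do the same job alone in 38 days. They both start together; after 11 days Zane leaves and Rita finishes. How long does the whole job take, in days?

323/14 days

In the first 11 days the combined rate is 33/532, so 363/532 of the job is done, leaving 169/532.
After Zane leaves the rate is 1/38 per day; the remaining 169/532 takes 169/14 days.
Total = 11 + 169/14 = 323/14 days.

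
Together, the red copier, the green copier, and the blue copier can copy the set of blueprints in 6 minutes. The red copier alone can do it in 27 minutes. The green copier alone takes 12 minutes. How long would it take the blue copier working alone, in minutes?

108/5 minutes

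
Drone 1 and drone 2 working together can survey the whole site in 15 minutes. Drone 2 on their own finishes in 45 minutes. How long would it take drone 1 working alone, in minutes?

Combined rate is 1/15 per minute.
Known contribution: 1/45 per minute.
So drone 1's rate is 1/15 − 1/45 = 2/45, meaning 45/2 minutes alone.

45/2 minutes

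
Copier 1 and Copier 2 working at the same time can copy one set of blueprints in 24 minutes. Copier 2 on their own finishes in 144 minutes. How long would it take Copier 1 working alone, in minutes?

144/5 minutes

Combined rate is 1/24 per minute.
Known contribution: 1/144 per minute.
So Copier 1's rate is 1/24 − 1/144 = 5/144, meaning 144/5 minutes alone.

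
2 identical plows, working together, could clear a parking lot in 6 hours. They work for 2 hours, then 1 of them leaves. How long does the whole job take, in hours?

One plow does 1/12 of the job per hour.
After 2 hours with 2 plows, 1/3 is done (2/3 left).
With 1 plow the rate is 1/12, so the rest takes 2/3 ÷ 1/12 = 8 hours.
Total = 2 + 8 = 10 hours.

10 hours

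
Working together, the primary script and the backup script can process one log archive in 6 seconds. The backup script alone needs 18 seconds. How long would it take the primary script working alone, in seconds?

Combined rate is 1/6 per second.
Known contribution: 1/18 per second.
So the primary script's rate is 1/6 − 1/18 = 1/9, meaning 9 seconds alone.

9 seconds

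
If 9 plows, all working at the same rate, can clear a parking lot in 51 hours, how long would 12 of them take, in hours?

153/4 hours

Total work is 9·51 = 459 plow-hours.
With 12 plows: 459/12 = 153/4 hours.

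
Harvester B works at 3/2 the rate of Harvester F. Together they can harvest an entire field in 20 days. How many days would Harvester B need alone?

100/3 days

Let Harvester F's rate be r; then Harvester B's rate is (3/2)r, so together (3/2 + 1)r = (5/2)r = 1/20.
Thus r = 1/50 per day.
Harvester F alone: 50 days; Harvester B alone: 100/3 days.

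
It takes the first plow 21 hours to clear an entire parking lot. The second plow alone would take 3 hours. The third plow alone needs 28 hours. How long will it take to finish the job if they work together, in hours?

12/5 hours

Combined rate: 1/21 + 1/3 + 1/28 = (4 + 28 + 3)/84 = 35/84 = 5/12 per hour.
Time = 1 ÷ (5/12) = 12/5 hours.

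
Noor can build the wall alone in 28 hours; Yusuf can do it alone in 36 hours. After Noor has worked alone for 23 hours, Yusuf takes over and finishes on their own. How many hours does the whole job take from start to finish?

206/7 hours

In 23 hours Noor does 23/28 of the job, leaving 5/28.
Yusuf works at 1/36 per hour, so finishing takes 5/28 ÷ 1/36 = 45/7 hours.
Total time = 23 + 45/7 = 206/7 hours.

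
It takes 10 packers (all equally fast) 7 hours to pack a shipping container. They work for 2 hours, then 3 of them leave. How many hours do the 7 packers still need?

50/7 hours

One packer does 1/70 of the job per hour.
After 2 hours with 10 packers, 2/7 is done (5/7 left).
With 7 packers the rate is 7/70 = 1/10, so the rest takes 5/7 ÷ 1/10 = 50/7 hours.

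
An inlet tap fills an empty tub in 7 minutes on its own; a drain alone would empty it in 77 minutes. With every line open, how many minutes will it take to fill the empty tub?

77/10 minutes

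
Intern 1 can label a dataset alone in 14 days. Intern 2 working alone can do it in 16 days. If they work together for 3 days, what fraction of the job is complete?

Combined rate: 1/14 + 1/16 = (8 + 7)/112 = 15/112 per day.
In 3 days they complete 3·15/112 = 45/112 of the job.

45/112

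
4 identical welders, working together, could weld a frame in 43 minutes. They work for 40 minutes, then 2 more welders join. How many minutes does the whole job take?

One welder does 1/172 of the job per minute.
After 40 minutes with 4 welders, 40/43 is done (3/43 left).
With 6 welders the rate is 6/172 = 3/86, so the rest takes 3/43 ÷ 3/86 = 2 minutes.
Total = 40 + 2 = 42 minutes.

42 minutes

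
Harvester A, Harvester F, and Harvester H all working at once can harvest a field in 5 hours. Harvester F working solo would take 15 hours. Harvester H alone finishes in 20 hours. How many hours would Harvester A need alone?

Combined rate is 1/5 per hour.
Known contribution: 1/15 + 1/20 = (4 + 3)/60 = 7/60 per hour.
So Harvester A's rate is 1/5 − 7/60 = 1/12, meaning 12 hours alone.

12 hours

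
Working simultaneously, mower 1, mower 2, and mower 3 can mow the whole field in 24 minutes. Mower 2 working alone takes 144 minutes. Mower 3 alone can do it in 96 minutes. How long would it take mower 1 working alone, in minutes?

288/7 minutes

Combined rate is 1/24 per minute.
Known contribution: 1/144 + 1/96 = (2 + 3)/288 = 5/288 per minute.
So mower 1's rate is 1/24 − 5/288 = 7/288, meaning 288/7 minutes alone.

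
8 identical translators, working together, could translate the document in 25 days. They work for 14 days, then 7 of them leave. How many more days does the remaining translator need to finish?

88 days

One translator does 1/200 of the job per day.
After 14 days with 8 translators, 14/25 is done (11/25 left).
With 1 translator the rate is 1/200, so the rest takes 11/25 ÷ 1/200 = 88 days.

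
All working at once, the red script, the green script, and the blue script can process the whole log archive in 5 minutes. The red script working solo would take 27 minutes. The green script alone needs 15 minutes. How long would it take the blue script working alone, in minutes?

135/13 minutes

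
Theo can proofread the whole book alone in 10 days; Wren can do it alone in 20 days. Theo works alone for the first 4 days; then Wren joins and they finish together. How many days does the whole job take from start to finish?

8 days

In 4 days Theo does 4/10 = 2/5 of the job, leaving 3/5.
Theo and Wren together work at 3/20 per day, so finishing takes 3/5 ÷ 3/20 = 4 days.
Total time = 4 + 4 = 8 days.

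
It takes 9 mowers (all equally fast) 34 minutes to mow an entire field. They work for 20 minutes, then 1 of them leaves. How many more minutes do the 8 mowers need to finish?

63/4 minutes

One mower does 1/306 of the job per minute.
After 20 minutes with 9 mowers, 10/17 is done (7/17 left).
With 8 mowers the rate is 8/306 = 4/153, so the rest takes 7/17 ÷ 4/153 = 63/4 minutes.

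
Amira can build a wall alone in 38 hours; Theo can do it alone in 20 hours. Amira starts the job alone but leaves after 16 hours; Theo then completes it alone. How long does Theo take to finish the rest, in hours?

In 16 hours Amira does 16/38 = 8/19 of the job, leaving 11/19.
Theo works at 1/20 per hour, so finishing takes 11/19 ÷ 1/20 = 220/19 hours.

220/19 hours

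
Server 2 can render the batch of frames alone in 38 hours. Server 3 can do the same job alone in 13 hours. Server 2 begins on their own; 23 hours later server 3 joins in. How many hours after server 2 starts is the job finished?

In the first 23 hours server 2 alone does 23/38 of the job, leaving 15/38.
Once everyone is working, combined rate: 1/38 + 1/13 = (13 + 38)/494 = 51/494 per hour.
Remaining 15/38 at 51/494 per hour takes 65/17 hours.
Total from the start = 23 + 65/17 = 456/17 hours.

456/17 hours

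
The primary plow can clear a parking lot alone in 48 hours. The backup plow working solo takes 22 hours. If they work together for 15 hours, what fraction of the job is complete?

175/176

Combined rate: 1/48 + 1/22 = (11 + 24)/528 = 35/528 per hour.
In 15 hours they complete 15·35/528 = 175/176 of the job.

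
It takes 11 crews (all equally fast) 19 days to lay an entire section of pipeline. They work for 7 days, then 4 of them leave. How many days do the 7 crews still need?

One crew does 1/209 of the job per day.
After 7 days with 11 crews, 7/19 is done (12/19 left).
With 7 crews the rate is 7/209, so the rest takes 12/19 ÷ 7/209 = 132/7 days.

132/7 days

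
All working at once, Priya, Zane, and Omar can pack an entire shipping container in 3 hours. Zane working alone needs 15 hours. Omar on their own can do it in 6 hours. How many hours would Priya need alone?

10 hours

Combined rate is 1/3 per hour.
Known contribution: 1/15 + 1/6 = (2 + 5)/30 = 7/30 per hour.
So Priya's rate is 1/3 − 7/30 = 1/10, meaning 10 hours alone.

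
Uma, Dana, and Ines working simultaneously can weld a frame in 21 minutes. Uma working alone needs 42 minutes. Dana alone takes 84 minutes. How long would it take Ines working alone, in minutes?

Combined rate is 1/21 per minute.
Known contribution: 1/42 + 1/84 = (2 + 1)/84 = 3/84 = 1/28 per minute.
So Ines's rate is 1/21 − 1/28 = 1/84, meaning 84 minutes alone.

84 minutes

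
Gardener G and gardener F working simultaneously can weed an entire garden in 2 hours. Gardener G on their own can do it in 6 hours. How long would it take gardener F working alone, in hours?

Combined rate is 1/2 per hour.
Known contribution: 1/6 per hour.
So gardener F's rate is 1/2 − 1/6 = 1/3, meaning 3 hours alone.

3 hours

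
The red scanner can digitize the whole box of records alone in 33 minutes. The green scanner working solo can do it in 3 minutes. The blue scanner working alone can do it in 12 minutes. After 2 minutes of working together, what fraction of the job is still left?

Combined rate: 1/33 + 1/3 + 1/12 = (4 + 44 + 11)/132 = 59/132 per minute.
In 2 minutes they complete 2·59/132 = 59/66 of the job.
So 7/66 remains.

7/66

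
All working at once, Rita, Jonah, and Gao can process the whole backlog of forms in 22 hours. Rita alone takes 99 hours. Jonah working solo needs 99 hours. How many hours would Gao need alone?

198/5 hours

Combined rate is 1/22 per hour.
Known contribution: 1/99 + 1/99 = (1 + 1)/99 = 2/99 per hour.
So Gao's rate is 1/22 − 2/99 = 5/198, meaning 198/5 hours alone.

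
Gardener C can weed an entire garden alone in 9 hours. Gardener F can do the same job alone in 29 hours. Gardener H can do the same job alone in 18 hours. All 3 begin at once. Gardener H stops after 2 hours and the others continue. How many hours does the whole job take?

In the first 2 hours the combined rate is 35/174, so 35/87 of the job is done, leaving 52/87.
After Gardener H leaves the rate is 38/261 per hour; the remaining 52/87 takes 78/19 hours.
Total = 2 + 78/19 = 116/19 hours.

116/19 hours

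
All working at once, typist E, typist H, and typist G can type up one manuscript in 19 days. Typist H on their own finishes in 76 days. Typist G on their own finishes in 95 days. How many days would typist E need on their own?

Combined rate is 1/19 per day.
Known contribution: 1/76 + 1/95 = (5 + 4)/380 = 9/380 per day.
So typist E's rate is 1/19 − 9/380 = 11/380, meaning 380/11 days alone.

380/11 days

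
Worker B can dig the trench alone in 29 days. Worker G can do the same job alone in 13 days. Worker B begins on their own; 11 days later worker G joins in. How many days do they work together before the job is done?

39/7 days

In the first 11 days worker B alone does 11/29 of the job, leaving 18/29.
Once everyone is working, combined rate: 1/29 + 1/13 = (13 + 29)/377 = 42/377 per day.
Remaining 18/29 at 42/377 per day takes 39/7 days.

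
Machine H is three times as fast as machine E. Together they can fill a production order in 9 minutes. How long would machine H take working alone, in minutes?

Let machine E's rate be r; then machine H's rate is 3r, so together (3 + 1)r = 4r = 1/9.
Thus r = 1/36 per minute.
Machine E alone: 36 minutes; machine H alone: 12 minutes.

12 minutes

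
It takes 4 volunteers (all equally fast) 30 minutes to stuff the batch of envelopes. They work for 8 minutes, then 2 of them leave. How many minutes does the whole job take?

One volunteer does 1/120 of the job per minute.
After 8 minutes with 4 volunteers, 4/15 is done (11/15 left).
With 2 volunteers the rate is 2/120 = 1/60, so the rest takes 11/15 ÷ 1/60 = 44 minutes.
Total = 8 + 44 = 52 minutes.

52 minutes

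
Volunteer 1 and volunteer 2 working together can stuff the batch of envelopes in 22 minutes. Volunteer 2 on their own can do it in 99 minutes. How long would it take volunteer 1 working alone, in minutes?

198/7 minutes

Combined rate is 1/22 per minute.
Known contribution: 1/99 per minute.
So volunteer 1's rate is 1/22 − 1/99 = 7/198, meaning 198/7 minutes alone.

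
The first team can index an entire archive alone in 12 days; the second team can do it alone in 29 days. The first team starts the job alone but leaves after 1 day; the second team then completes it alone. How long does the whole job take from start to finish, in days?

331/12 days

In 1 day the first team does 1/12 of the job, leaving 11/12.
The second team works at 1/29 per day, so finishing takes 11/12 ÷ 1/29 = 319/12 days.
Total time = 1 + 319/12 = 331/12 days.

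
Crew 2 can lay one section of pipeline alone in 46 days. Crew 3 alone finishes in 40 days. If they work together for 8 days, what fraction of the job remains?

72/115

Combined rate: 1/46 + 1/40 = (20 + 23)/920 = 43/920 per day.
In 8 days they complete 8·43/920 = 43/115 of the job.
So 72/115 remains.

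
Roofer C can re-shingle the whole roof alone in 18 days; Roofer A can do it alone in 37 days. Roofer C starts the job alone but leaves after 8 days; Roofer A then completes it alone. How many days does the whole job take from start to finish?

257/9 days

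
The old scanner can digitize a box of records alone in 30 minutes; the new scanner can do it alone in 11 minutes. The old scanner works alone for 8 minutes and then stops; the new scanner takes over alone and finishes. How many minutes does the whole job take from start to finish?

In 8 minutes the old scanner does 8/30 = 4/15 of the job, leaving 11/15.
The new scanner works at 1/11 per minute, so finishing takes 11/15 ÷ 1/11 = 121/15 minutes.
Total time = 8 + 121/15 = 241/15 minutes.

241/15 minutes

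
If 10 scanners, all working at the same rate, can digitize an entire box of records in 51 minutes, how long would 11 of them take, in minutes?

510/11 minutes

Total work is 10·51 = 510 scanner-minutes.
With 11 scanners: 510/11 minutes.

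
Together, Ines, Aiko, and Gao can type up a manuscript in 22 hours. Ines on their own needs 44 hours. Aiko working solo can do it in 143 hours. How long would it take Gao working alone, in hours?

572/9 hours

Combined rate is 1/22 per hour.
Known contribution: 1/44 + 1/143 = (13 + 4)/572 = 17/572 per hour.
So Gao's rate is 1/22 − 17/572 = 9/572, meaning 572/9 hours alone.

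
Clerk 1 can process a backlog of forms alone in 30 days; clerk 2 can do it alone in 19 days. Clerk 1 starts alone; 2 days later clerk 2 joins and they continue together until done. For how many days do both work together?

76/7 days

In 2 days clerk 1 does 2/30 = 1/15 of the job, leaving 14/15.
Clerk 1 and clerk 2 together work at 49/570 per day, so finishing takes 14/15 ÷ 49/570 = 76/7 days.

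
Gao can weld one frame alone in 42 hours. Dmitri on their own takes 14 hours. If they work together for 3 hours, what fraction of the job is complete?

Combined rate: 1/42 + 1/14 = (1 + 3)/42 = 4/42 = 2/21 per hour.
In 3 hours they complete 3·2/21 = 2/7 of the job.

2/7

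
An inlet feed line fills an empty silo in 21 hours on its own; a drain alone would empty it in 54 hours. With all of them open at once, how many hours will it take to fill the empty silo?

378/11 hours

Net rate = 1/21 − 1/54 = (18 − 7)/378 = 11/378 per hour.
Filling time = 1 ÷ (11/378) = 378/11 hours.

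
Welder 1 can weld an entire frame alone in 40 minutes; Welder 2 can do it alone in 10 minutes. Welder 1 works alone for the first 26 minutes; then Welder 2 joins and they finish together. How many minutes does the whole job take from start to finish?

In 26 minutes Welder 1 does 26/40 = 13/20 of the job, leaving 7/20.
Welder 1 and Welder 2 together work at 1/8 per minute, so finishing takes 7/20 ÷ 1/8 = 14/5 minutes.
Total time = 26 + 14/5 = 144/5 minutes.

144/5 minutes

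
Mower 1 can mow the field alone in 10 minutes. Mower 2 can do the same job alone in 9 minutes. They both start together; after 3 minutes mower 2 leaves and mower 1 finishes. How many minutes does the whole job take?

In the first 3 minutes the combined rate is 19/90, so 19/30 of the job is done, leaving 11/30.
After mower 2 leaves the rate is 1/10 per minute; the remaining 11/30 takes 11/3 minutes.
Total = 3 + 11/3 = 20/3 minutes.

20/3 minutes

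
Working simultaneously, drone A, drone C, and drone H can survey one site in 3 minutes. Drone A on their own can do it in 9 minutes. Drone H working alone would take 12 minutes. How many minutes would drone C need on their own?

Combined rate is 1/3 per minute.
Known contribution: 1/9 + 1/12 = (4 + 3)/36 = 7/36 per minute.
So drone C's rate is 1/3 − 7/36 = 5/36, meaning 36/5 minutes alone.

36/5 minutes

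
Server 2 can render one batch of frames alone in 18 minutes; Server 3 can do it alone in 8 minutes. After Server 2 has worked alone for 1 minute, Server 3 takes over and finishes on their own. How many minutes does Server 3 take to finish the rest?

68/9 minutes

In 1 minute Server 2 does 1/18 of the job, leaving 17/18.
Server 3 works at 1/8 per minute, so finishing takes 17/18 ÷ 1/8 = 68/9 minutes.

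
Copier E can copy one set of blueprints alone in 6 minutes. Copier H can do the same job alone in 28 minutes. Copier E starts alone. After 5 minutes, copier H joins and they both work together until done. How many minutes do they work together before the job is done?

14/17 minutes

In the first 5 minutes copier E alone does 5/6 of the job, leaving 1/6.
Once everyone is working, combined rate: 1/6 + 1/28 = (14 + 3)/84 = 17/84 per minute.
Remaining 1/6 at 17/84 per minute takes 14/17 minutes.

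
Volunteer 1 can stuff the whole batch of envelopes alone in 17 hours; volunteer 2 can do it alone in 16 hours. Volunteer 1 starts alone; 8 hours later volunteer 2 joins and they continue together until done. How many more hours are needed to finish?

48/11 hours

In 8 hours volunteer 1 does 8/17 of the job, leaving 9/17.
Volunteer 1 and volunteer 2 together work at 33/272 per hour, so finishing takes 9/17 ÷ 33/272 = 48/11 hours.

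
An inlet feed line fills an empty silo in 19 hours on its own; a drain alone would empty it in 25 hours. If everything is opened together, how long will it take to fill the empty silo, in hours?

475/6 hours

Net rate = 1/19 − 1/25 = (25 − 19)/475 = 6/475 per hour.
Filling time = 1 ÷ (6/475) = 475/6 hours.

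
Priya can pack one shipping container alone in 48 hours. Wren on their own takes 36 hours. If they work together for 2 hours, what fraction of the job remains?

65/72

Combined rate: 1/48 + 1/36 = (3 + 4)/144 = 7/144 per hour.
In 2 hours they complete 2·7/144 = 7/72 of the job.
So 65/72 remains.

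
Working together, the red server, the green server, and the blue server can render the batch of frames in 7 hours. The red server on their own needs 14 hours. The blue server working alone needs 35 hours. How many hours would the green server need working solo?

70/3 hours

Combined rate is 1/7 per hour.
Known contribution: 1/14 + 1/35 = (5 + 2)/70 = 7/70 = 1/10 per hour.
So the green server's rate is 1/7 − 1/10 = 3/70, meaning 70/3 hours alone.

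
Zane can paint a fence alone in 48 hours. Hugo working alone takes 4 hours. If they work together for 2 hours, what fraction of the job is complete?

13/24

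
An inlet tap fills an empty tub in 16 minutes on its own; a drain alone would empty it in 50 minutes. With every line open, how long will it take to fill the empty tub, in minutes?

Net rate = 1/16 − 1/50 = (25 − 8)/400 = 17/400 per minute.
Filling time = 1 ÷ (17/400) = 400/17 minutes.

400/17 minutes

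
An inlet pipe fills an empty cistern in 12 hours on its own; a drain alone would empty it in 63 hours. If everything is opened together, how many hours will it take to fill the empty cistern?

Net rate = 1/12 − 1/63 = (21 − 4)/252 = 17/252 per hour.
Filling time = 1 ÷ (17/252) = 252/17 hours.

252/17 hours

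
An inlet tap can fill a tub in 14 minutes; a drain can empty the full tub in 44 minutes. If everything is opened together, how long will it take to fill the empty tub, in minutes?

308/15 minutes

Net rate = 1/14 − 1/44 = (22 − 7)/308 = 15/308 per minute.
Filling time = 1 ÷ (15/308) = 308/15 minutes.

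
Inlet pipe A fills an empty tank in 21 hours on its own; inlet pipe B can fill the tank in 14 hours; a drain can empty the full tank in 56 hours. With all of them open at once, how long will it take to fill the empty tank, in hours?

168/17 hours

Net rate = 1/21 + 1/14 − 1/56 = (8 + 12 − 3)/168 = 17/168 per hour.
Filling time = 1 ÷ (17/168) = 168/17 hours.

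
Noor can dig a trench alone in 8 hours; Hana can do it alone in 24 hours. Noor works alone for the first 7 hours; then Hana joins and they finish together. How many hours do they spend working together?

In 7 hours Noor does 7/8 of the job, leaving 1/8.
Noor and Hana together work at 1/6 per hour, so finishing takes 1/8 ÷ 1/6 = 3/4 hours.

3/4 hours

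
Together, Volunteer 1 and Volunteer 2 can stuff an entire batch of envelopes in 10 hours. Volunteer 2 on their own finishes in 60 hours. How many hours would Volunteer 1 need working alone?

Combined rate is 1/10 per hour.
Known contribution: 1/60 per hour.
So Volunteer 1's rate is 1/10 − 1/60 = 1/12, meaning 12 hours alone.

12 hours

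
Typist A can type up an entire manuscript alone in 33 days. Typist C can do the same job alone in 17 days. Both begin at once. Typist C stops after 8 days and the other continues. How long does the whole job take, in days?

In the first 8 days the combined rate is 50/561, so 400/561 of the job is done, leaving 161/561.
After typist C leaves the rate is 1/33 per day; the remaining 161/561 takes 161/17 days.
Total = 8 + 161/17 = 297/17 days.

297/17 days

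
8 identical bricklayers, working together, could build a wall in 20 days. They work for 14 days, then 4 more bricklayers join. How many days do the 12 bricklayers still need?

4 days

One bricklayer does 1/160 of the job per day.
After 14 days with 8 bricklayers, 7/10 is done (3/10 left).
With 12 bricklayers the rate is 12/160 = 3/40, so the rest takes 3/10 ÷ 3/40 = 4 days.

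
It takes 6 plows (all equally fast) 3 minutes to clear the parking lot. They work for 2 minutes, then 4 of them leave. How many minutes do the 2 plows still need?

One plow does 1/18 of the job per minute.
After 2 minutes with 6 plows, 2/3 is done (1/3 left).
With 2 plows the rate is 2/18 = 1/9, so the rest takes 1/3 ÷ 1/9 = 3 minutes.

3 minutes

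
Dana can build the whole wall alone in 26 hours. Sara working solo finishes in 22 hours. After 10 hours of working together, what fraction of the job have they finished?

Combined rate: 1/26 + 1/22 = (11 + 13)/286 = 24/286 = 12/143 per hour.
In 10 hours they complete 10·12/143 = 120/143 of the job.

120/143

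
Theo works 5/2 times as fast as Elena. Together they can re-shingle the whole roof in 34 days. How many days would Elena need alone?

119 days

Let Elena's rate be r; then Theo's rate is (5/2)r, so together (5/2 + 1)r = (7/2)r = 1/34.
Thus r = 1/119 per day.
Elena alone: 119 days; Theo alone: 238/5 days.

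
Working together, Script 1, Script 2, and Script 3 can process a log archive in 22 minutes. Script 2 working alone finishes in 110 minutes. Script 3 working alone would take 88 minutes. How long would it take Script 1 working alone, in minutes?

Combined rate is 1/22 per minute.
Known contribution: 1/110 + 1/88 = (4 + 5)/440 = 9/440 per minute.
So Script 1's rate is 1/22 − 9/440 = 1/40, meaning 40 minutes alone.

40 minutes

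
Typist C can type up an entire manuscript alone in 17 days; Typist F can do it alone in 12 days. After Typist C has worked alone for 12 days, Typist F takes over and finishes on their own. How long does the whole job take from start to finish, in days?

264/17 days

In 12 days Typist C does 12/17 of the job, leaving 5/17.
Typist F works at 1/12 per day, so finishing takes 5/17 ÷ 1/12 = 60/17 days.
Total time = 12 + 60/17 = 264/17 days.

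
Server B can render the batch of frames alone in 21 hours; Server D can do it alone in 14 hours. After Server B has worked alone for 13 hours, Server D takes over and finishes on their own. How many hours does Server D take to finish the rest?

In 13 hours Server B does 13/21 of the job, leaving 8/21.
Server D works at 1/14 per hour, so finishing takes 8/21 ÷ 1/14 = 16/3 hours.

16/3 hours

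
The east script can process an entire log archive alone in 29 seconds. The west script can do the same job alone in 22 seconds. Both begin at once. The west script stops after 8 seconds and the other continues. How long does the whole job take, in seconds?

203/11 seconds

In the first 8 seconds the combined rate is 51/638, so 204/319 of the job is done, leaving 115/319.
After the west script leaves the rate is 1/29 per second; the remaining 115/319 takes 115/11 seconds.
Total = 8 + 115/11 = 203/11 seconds.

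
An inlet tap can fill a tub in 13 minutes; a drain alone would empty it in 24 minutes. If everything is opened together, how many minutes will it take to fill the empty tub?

312/11 minutes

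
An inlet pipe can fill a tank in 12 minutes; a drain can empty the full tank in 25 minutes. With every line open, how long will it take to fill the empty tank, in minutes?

Net rate = 1/12 − 1/25 = (25 − 12)/300 = 13/300 per minute.
Filling time = 1 ÷ (13/300) = 300/13 minutes.

300/13 minutes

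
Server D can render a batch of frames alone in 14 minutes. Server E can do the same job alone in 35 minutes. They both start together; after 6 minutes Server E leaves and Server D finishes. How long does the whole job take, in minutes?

In the first 6 minutes the combined rate is 1/10, so 3/5 of the job is done, leaving 2/5.
After Server E leaves the rate is 1/14 per minute; the remaining 2/5 takes 28/5 minutes.
Total = 6 + 28/5 = 58/5 minutes.

58/5 minutes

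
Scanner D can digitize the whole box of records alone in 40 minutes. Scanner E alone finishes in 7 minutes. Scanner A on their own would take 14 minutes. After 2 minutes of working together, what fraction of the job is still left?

73/140

Combined rate: 1/40 + 1/7 + 1/14 = (7 + 40 + 20)/280 = 67/280 per minute.
In 2 minutes they complete 2·67/280 = 67/140 of the job.
So 73/140 remains.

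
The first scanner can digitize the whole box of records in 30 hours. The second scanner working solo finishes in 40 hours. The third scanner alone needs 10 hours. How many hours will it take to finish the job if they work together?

120/19 hours

Combined rate: 1/30 + 1/40 + 1/10 = (4 + 3 + 12)/120 = 19/120 per hour.
Time = 1 ÷ (19/120) = 120/19 hours.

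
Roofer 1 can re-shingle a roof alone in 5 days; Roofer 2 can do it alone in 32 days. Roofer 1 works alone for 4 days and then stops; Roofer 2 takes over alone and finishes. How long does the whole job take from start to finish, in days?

In 4 days Roofer 1 does 4/5 of the job, leaving 1/5.
Roofer 2 works at 1/32 per day, so finishing takes 1/5 ÷ 1/32 = 32/5 days.
Total time = 4 + 32/5 = 52/5 days.

52/5 days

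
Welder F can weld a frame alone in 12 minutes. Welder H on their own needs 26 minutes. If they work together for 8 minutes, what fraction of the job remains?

Combined rate: 1/12 + 1/26 = (13 + 6)/156 = 19/156 per minute.
In 8 minutes they complete 8·19/156 = 38/39 of the job.
So 1/39 remains.

1/39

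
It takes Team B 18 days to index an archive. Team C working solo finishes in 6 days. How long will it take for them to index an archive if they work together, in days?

With two workers the combined time is the product over the sum: 18·6/(18+6) = 108/24 = 9/2 days.

9/2 days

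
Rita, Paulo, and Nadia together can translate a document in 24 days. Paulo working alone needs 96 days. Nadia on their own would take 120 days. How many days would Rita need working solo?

Combined rate is 1/24 per day.
Known contribution: 1/96 + 1/120 = (5 + 4)/480 = 9/480 = 3/160 per day.
So Rita's rate is 1/24 − 3/160 = 11/480, meaning 480/11 days alone.

480/11 days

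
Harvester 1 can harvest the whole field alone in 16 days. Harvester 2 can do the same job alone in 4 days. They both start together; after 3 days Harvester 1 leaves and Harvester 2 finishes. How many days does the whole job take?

In the first 3 days the combined rate is 5/16, so 15/16 of the job is done, leaving 1/16.
After Harvester 1 leaves the rate is 1/4 per day; the remaining 1/16 takes 1/4 days.
Total = 3 + 1/4 = 13/4 days.

13/4 days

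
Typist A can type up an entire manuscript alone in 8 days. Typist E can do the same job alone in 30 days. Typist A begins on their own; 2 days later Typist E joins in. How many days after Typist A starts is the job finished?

128/19 days

In the first 2 days Typist A alone does 2/8 = 1/4 of the job, leaving 3/4.
Once everyone is working, combined rate: 1/8 + 1/30 = (15 + 4)/120 = 19/120 per day.
Remaining 3/4 at 19/120 per day takes 90/19 days.
Total from the start = 2 + 90/19 = 128/19 days.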